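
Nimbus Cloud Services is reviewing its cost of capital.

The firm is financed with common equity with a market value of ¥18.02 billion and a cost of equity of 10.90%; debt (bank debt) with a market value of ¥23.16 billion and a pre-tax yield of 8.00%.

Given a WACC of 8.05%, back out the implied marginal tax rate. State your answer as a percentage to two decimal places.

27.09%

Total capital V = 18.02 + 23.16 = 41.18.
Equity weight = 18.02/41.18 = 0.4376.
Bank debt weight = 23.16/41.18 = 0.5624.
Equity contribution = 0.4376 × 10.9% = 4.7697%.
Debt contribution must be 8.05% − 4.7697% = 3.2803%.
0.5624 × 8% × (1 − T) = 3.2803%  ⇒  (1 − T) = 0.7291.
T = 27.0936%.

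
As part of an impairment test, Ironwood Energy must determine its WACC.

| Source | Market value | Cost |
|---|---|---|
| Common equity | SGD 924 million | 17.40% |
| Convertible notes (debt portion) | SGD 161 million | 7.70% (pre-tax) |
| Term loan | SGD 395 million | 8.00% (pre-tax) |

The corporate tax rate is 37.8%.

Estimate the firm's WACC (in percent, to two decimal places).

Total capital V = 924 + 161 + 395 = 1480.
Equity: weight = 924/1480 = 0.6243; cost = 17.4%.
Convertible notes (debt portion): weight = 161/1480 = 0.1088; after-tax cost = 7.7% × (1 − 37.8%) = 4.7894%.
Term loan: weight = 395/1480 = 0.2669; after-tax cost = 8% × (1 − 37.8%) = 4.9760%.
WACC = 0.6243 × 17.4000% + 0.1088 × 4.7894% + 0.2669 × 4.9760% = 12.7123%.

12.71%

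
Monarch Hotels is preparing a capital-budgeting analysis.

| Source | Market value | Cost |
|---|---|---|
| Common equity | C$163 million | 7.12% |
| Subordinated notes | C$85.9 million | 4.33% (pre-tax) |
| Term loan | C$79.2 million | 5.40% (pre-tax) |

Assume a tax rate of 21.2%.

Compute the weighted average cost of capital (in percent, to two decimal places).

Total capital V = 163 + 85.9 + 79.2 = 328.1.
Equity: weight = 163/328.1 = 0.4968; cost = 7.12%.
Subordinated notes: weight = 85.9/328.1 = 0.2618; after-tax cost = 4.33% × (1 − 21.2%) = 3.4120%.
Term loan: weight = 79.2/328.1 = 0.2414; after-tax cost = 5.4% × (1 − 21.2%) = 4.2552%.
WACC = 0.4968 × 7.1200% + 0.2618 × 3.4120% + 0.2414 × 4.2552% = 5.4577%.

5.46%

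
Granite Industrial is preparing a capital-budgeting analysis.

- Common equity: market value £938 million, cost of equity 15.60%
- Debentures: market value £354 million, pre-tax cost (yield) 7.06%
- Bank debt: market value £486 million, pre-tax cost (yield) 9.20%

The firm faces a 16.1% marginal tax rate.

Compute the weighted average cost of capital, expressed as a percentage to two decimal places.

11.52%

Total capital V = 938 + 354 + 486 = 1778.
Equity: weight = 938/1778 = 0.5276; cost = 15.6%.
Debentures: weight = 354/1778 = 0.1991; after-tax cost = 7.06% × (1 − 16.1%) = 5.9233%.
Bank debt: weight = 486/1778 = 0.2733; after-tax cost = 9.2% × (1 − 16.1%) = 7.7188%.
WACC = 0.5276 × 15.6000% + 0.1991 × 5.9233% + 0.2733 × 7.7188% = 11.5191%.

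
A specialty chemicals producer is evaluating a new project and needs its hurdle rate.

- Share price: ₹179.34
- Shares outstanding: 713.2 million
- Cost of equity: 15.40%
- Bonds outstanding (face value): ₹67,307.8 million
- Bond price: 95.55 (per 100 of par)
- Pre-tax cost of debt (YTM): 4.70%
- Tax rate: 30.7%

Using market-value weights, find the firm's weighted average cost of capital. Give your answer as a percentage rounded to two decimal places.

Market value of equity E = 179.34 × 713.2m = 127905.288m. Market value of debt D = 67307.8m × 95.55/100 = 64312.6029m.
Total capital V = 127905.288 + 64312.6029 = 192217.8909.
Equity: weight = 127905.288/192217.8909 = 0.6654; cost = 15.4%.
Bonds outstanding: weight = 64312.6029/192217.8909 = 0.3346; after-tax cost = 4.7% × (1 − 30.7%) = 3.2571%.
WACC = 0.6654 × 15.4000% + 0.3346 × 3.2571% = 11.3372%.

11.34%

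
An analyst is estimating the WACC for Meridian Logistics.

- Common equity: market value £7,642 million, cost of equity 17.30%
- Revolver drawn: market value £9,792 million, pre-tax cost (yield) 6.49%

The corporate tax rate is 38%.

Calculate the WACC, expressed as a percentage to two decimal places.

Total capital V = 7642 + 9792 = 17434.
Equity: weight = 7642/17434 = 0.4383; cost = 17.3%.
Revolver drawn: weight = 9792/17434 = 0.5617; after-tax cost = 6.49% × (1 − 38%) = 4.0238%.
WACC = 0.4383 × 17.3000% + 0.5617 × 4.0238% = 9.8433%.

9.84%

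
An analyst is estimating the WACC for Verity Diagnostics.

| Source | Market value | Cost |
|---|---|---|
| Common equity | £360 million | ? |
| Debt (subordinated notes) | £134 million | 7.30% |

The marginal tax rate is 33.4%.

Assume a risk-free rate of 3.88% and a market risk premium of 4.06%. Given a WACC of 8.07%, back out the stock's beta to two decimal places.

1.33

Total capital V = 360 + 134 = 494.
Equity weight = 360/494 = 0.7287.
Subordinated notes weight = 134/494 = 0.2713.
Debt contribution = 0.2713 × 7.3% × (1 − 33.4%) = 1.3188%.
Required equity contribution = 8.07% − 1.3188% = 6.7512%  ⇒  Re = 9.2642%.
CAPM: 9.2642% = 3.88% + β × 4.06%  ⇒  β = 1.3261.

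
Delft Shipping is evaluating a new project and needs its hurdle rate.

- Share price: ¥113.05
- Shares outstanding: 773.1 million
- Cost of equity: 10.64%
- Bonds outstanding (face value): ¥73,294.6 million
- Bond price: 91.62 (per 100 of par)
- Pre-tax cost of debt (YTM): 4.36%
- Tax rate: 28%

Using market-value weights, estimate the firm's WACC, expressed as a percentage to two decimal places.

Market value of equity E = 113.05 × 773.1m = 87398.955m. Market value of debt D = 73294.6m × 91.62/100 = 67152.51252m.
Total capital V = 87398.955 + 67152.51252 = 154551.46752.
Equity: weight = 87398.955/154551.46752 = 0.5655; cost = 10.64%.
Bonds outstanding: weight = 67152.51252/154551.46752 = 0.4345; after-tax cost = 4.36% × (1 − 28%) = 3.1392%.
WACC = 0.5655 × 10.6400% + 0.4345 × 3.1392% = 7.3809%.

7.38%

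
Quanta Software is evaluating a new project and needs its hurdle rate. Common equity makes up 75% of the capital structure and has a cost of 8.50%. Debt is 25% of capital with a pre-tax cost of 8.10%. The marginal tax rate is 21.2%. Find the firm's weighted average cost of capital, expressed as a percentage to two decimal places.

After-tax cost of debt = 8.1% × (1 − 21.2%) = 6.3828%.
WACC = 0.750 × 8.5000% + 0.250 × 6.3828% = 7.9707%.

7.97%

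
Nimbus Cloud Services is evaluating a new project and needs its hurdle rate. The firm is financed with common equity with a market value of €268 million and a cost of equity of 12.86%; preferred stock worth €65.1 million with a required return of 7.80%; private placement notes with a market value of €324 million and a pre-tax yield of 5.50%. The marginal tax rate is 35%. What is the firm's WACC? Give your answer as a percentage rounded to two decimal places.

Total capital V = 268 + 65.1 + 324 = 657.1.
Equity: weight = 268/657.1 = 0.4079; cost = 12.86%.
Preferred: weight = 65.1/657.1 = 0.0991; cost = 7.8%.
Private placement notes: weight = 324/657.1 = 0.4931; after-tax cost = 5.5% × (1 − 35%) = 3.5750%.
WACC = 0.4079 × 12.8600% + 0.0991 × 7.8000% + 0.4931 × 3.5750% = 7.7805%.

7.78%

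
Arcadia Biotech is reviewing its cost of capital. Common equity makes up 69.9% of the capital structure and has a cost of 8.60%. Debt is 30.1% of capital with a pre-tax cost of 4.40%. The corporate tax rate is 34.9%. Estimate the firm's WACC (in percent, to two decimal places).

After-tax cost of debt = 4.4% × (1 − 34.9%) = 2.8644%.
WACC = 0.699 × 8.6000% + 0.301 × 2.8644% = 6.8736%.

6.87%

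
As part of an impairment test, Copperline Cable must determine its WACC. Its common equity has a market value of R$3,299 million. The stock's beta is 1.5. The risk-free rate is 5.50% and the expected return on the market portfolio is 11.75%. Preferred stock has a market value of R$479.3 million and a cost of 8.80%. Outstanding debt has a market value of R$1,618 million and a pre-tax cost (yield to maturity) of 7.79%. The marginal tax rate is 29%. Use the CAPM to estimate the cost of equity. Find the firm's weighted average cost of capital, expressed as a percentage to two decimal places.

Market risk premium = 11.75% − 5.5% = 6.25%.
Cost of equity via CAPM: Re = 5.5% + 1.5 × 6.25% = 14.8750%.
Total capital V = 3299 + 479.3 + 1618 = 5396.3.
Equity: weight = 3299/5396.3 = 0.6113; cost = 14.875%.
Preferred: weight = 479.3/5396.3 = 0.0888; cost = 8.8%.
Debt: weight = 1618/5396.3 = 0.2998; after-tax cost = 7.79% × (1 − 29%) = 5.5309%.
WACC = 0.6113 × 14.8750% + 0.0888 × 8.8000% + 0.2998 × 5.5309% = 11.5337%.

11.53%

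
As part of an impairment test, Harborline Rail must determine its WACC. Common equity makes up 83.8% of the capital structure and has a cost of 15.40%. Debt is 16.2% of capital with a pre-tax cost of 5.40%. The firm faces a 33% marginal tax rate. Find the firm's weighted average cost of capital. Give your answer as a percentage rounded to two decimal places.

After-tax cost of debt = 5.4% × (1 − 33%) = 3.6180%.
WACC = 0.838 × 15.4000% + 0.162 × 3.6180% = 13.4913%.

13.49%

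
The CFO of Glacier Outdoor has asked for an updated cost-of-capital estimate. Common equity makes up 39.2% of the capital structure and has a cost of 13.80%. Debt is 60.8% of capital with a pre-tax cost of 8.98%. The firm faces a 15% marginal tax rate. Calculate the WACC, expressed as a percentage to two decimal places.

10.05%

After-tax cost of debt = 8.98% × (1 − 15%) = 7.6330%.
WACC = 0.392 × 13.8000% + 0.608 × 7.6330% = 10.0505%.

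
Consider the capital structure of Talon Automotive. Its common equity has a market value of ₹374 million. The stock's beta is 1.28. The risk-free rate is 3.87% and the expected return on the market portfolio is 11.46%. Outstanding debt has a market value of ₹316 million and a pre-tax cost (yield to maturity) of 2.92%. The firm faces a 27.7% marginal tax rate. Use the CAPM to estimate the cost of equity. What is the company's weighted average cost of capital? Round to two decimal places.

Market risk premium = 11.46% − 3.87% = 7.59%.
Cost of equity via CAPM: Re = 3.87% + 1.28 × 7.59% = 13.5852%.
Total capital V = 374 + 316 = 690.
Equity: weight = 374/690 = 0.5420; cost = 13.5852%.
Debt: weight = 316/690 = 0.4580; after-tax cost = 2.92% × (1 − 27.7%) = 2.1112%.
WACC = 0.5420 × 13.5852% + 0.4580 × 2.1112% = 8.3304%.

8.33%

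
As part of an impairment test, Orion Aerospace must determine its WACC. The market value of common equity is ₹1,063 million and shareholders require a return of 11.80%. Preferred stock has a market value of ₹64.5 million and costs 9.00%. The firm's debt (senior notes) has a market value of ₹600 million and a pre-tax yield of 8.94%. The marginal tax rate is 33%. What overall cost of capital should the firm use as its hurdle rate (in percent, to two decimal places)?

9.68%

Total capital V = 1063 + 64.5 + 600 = 1727.5.
Equity: weight = 1063/1727.5 = 0.6153; cost = 11.8%.
Preferred: weight = 64.5/1727.5 = 0.0373; cost = 9%.
Senior notes: weight = 600/1727.5 = 0.3473; after-tax cost = 8.94% × (1 − 33%) = 5.9898%.
WACC = 0.6153 × 11.8000% + 0.0373 × 9.0000% + 0.3473 × 5.9898% = 9.6774%.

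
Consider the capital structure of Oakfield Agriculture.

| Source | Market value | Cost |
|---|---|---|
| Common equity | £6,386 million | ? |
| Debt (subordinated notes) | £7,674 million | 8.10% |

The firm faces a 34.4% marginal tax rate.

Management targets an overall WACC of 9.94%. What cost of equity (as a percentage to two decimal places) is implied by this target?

15.50%

Total capital V = 6386 + 7674 = 14060.
Equity weight = 6386/14060 = 0.4542.
Subordinated notes weight = 7674/14060 = 0.5458.
Debt contribution = 0.5458 × 8.1% × (1 − 34.4%) = 2.9002%.
Required equity contribution = 9.94% − 2.9002% = 7.0398%.
Re = 7.0398% / 0.4542 = 15.4995%.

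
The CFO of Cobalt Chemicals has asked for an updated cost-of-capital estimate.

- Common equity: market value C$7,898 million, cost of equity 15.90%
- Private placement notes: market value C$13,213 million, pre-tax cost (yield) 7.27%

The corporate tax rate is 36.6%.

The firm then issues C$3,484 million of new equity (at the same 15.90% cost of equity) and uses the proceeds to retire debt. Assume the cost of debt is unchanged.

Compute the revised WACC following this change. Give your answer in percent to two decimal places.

After the change:
Total capital V = 11382 + 9729 = 21111.
Equity: weight = 11382/21111 = 0.5392; cost = 15.9%.
Private placement notes: weight = 9729/21111 = 0.4608; after-tax cost = 7.27% × (1 − 36.6%) = 4.6092%.
WACC = 0.5392 × 15.9000% + 0.4608 × 4.6092% = 10.6966%.

10.70%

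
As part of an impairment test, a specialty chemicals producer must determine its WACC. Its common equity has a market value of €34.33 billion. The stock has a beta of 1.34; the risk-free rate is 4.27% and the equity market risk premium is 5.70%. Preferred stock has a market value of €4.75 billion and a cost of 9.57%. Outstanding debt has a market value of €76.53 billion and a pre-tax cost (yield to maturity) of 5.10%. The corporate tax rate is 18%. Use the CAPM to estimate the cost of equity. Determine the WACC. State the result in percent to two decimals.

Cost of equity via CAPM: Re = 4.27% + 1.34 × 5.7% = 11.9080%.
Total capital V = 34.33 + 4.75 + 76.53 = 115.61.
Equity: weight = 34.33/115.61 = 0.2969; cost = 11.908%.
Preferred: weight = 4.75/115.61 = 0.0411; cost = 9.57%.
Debt: weight = 76.53/115.61 = 0.6620; after-tax cost = 5.1% × (1 − 18%) = 4.1820%.
WACC = 0.2969 × 11.9080% + 0.0411 × 9.5700% + 0.6620 × 4.1820% = 6.6976%.

6.70%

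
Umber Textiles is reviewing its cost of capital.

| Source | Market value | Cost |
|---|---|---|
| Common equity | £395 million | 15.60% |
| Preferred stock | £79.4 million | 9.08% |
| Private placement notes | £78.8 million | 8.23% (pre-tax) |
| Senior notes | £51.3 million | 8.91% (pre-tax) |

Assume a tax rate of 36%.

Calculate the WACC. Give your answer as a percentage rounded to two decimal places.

Total capital V = 395 + 79.4 + 78.8 + 51.3 = 604.5.
Equity: weight = 395/604.5 = 0.6534; cost = 15.6%.
Preferred: weight = 79.4/604.5 = 0.1313; cost = 9.08%.
Private placement notes: weight = 78.8/604.5 = 0.1304; after-tax cost = 8.23% × (1 − 36%) = 5.2672%.
Senior notes: weight = 51.3/604.5 = 0.0849; after-tax cost = 8.91% × (1 − 36%) = 5.7024%.
WACC = 0.6534 × 15.6000% + 0.1313 × 9.0800% + 0.1304 × 5.2672% + 0.0849 × 5.7024% = 12.5567%.

12.56%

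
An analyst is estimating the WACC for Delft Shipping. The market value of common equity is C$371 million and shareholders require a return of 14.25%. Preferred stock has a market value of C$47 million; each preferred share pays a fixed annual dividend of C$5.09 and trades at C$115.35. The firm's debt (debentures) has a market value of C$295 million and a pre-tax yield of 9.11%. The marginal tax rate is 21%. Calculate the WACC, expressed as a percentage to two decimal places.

10.68%

Cost of preferred: Rp = 5.09 / 115.35 = 4.4127%.
Total capital V = 371 + 47 + 295 = 713.
Equity: weight = 371/713 = 0.5203; cost = 14.25%.
Preferred: weight = 47/713 = 0.0659; cost = 4.4127%.
Debentures: weight = 295/713 = 0.4137; after-tax cost = 9.11% × (1 − 21%) = 7.1969%.
WACC = 0.5203 × 14.2500% + 0.0659 × 4.4127% + 0.4137 × 7.1969% = 10.6834%.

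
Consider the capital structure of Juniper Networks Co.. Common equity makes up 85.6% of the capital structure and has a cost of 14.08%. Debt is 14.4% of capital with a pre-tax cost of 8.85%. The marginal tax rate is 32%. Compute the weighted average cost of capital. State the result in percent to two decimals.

After-tax cost of debt = 8.85% × (1 − 32%) = 6.0180%.
WACC = 0.856 × 14.0800% + 0.144 × 6.0180% = 12.9191%.

12.92%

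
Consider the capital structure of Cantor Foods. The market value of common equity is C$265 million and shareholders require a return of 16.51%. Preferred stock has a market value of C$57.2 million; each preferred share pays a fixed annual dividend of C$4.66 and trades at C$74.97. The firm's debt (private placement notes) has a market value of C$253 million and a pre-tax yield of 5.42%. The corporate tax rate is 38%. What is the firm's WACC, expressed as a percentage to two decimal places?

Cost of preferred: Rp = 4.66 / 74.97 = 6.2158%.
Total capital V = 265 + 57.2 + 253 = 575.2.
Equity: weight = 265/575.2 = 0.4607; cost = 16.51%.
Preferred: weight = 57.2/575.2 = 0.0994; cost = 6.2158%.
Private placement notes: weight = 253/575.2 = 0.4398; after-tax cost = 5.42% × (1 − 38%) = 3.3604%.
WACC = 0.4607 × 16.5100% + 0.0994 × 6.2158% + 0.4398 × 3.3604% = 9.7025%.

9.70%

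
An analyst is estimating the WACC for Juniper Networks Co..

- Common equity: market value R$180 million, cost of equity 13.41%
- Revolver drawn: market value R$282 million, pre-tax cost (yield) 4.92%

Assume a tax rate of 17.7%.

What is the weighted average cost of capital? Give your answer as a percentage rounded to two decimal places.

7.70%

Total capital V = 180 + 282 = 462.
Equity: weight = 180/462 = 0.3896; cost = 13.41%.
Revolver drawn: weight = 282/462 = 0.6104; after-tax cost = 4.92% × (1 − 17.7%) = 4.0492%.
WACC = 0.3896 × 13.4100% + 0.6104 × 4.0492% = 7.6962%.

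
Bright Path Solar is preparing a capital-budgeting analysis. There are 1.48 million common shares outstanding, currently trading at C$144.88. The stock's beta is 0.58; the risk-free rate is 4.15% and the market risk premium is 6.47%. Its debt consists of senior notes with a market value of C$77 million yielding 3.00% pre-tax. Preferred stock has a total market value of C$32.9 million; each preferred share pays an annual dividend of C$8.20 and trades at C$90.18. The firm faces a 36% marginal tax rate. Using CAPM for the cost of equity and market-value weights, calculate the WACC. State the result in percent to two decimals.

Cost of equity via CAPM: Re = 4.15% + 0.58 × 6.47% = 7.9026%.
Cost of preferred: Rp = 8.2 / 90.18 = 9.0929%.
Market value of equity E = 144.88 × 1.48m = 214.4224m.
Total capital V = 214.4224 + 32.9 + 77 = 324.3224.
Equity: weight = 214.4224/324.3224 = 0.6611; cost = 7.9026%.
Preferred: weight = 32.9/324.3224 = 0.1014; cost = 9.0929%.
Senior notes: weight = 77/324.3224 = 0.2374; after-tax cost = 3% × (1 − 36%) = 1.9200%.
WACC = 0.6611 × 7.9026% + 0.1014 × 9.0929% + 0.2374 × 1.9200% = 6.6030%.

6.60%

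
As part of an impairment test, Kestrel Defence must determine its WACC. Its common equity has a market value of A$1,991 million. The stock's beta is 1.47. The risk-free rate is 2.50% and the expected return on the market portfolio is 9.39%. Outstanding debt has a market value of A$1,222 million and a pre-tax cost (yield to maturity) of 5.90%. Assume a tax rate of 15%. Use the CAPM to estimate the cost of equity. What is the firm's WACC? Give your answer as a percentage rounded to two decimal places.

Market risk premium = 9.39% − 2.5% = 6.89%.
Cost of equity via CAPM: Re = 2.5% + 1.47 × 6.89% = 12.6283%.
Total capital V = 1991 + 1222 = 3213.
Equity: weight = 1991/3213 = 0.6197; cost = 12.6283%.
Debt: weight = 1222/3213 = 0.3803; after-tax cost = 5.9% × (1 − 15%) = 5.0150%.
WACC = 0.6197 × 12.6283% + 0.3803 × 5.0150% = 9.7327%.

9.73%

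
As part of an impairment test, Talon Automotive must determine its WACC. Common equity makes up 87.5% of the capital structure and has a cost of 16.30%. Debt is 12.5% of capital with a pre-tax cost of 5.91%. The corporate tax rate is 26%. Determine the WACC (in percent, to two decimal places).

After-tax cost of debt = 5.91% × (1 − 26%) = 4.3734%.
WACC = 0.875 × 16.3000% + 0.125 × 4.3734% = 14.8092%.

14.81%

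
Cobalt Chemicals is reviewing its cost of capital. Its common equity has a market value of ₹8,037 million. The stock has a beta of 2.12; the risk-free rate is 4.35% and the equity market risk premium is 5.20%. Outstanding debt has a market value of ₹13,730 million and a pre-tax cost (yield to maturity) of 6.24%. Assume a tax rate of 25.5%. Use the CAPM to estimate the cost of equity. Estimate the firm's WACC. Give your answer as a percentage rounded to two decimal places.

8.61%

Cost of equity via CAPM: Re = 4.35% + 2.12 × 5.2% = 15.3740%.
Total capital V = 8037 + 13730 = 21767.
Equity: weight = 8037/21767 = 0.3692; cost = 15.374%.
Debt: weight = 13730/21767 = 0.6308; after-tax cost = 6.24% × (1 − 25.5%) = 4.6488%.
WACC = 0.3692 × 15.3740% + 0.6308 × 4.6488% = 8.6089%.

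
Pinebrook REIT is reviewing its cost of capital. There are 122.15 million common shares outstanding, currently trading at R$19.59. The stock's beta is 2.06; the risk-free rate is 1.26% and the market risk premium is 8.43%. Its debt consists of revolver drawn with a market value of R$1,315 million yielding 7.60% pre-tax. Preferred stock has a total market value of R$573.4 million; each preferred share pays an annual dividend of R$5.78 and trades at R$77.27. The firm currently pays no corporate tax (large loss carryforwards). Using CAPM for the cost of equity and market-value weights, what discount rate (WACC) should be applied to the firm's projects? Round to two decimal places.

Cost of equity via CAPM: Re = 1.26% + 2.06 × 8.43% = 18.6258%.
Cost of preferred: Rp = 5.78 / 77.27 = 7.4803%.
Market value of equity E = 19.59 × 122.15m = 2392.9185m.
Total capital V = 2392.9185 + 573.4 + 1315 = 4281.3185.
Equity: weight = 2392.9185/4281.3185 = 0.5589; cost = 18.6258%.
Preferred: weight = 573.4/4281.3185 = 0.1339; cost = 7.4803%.
Revolver drawn: weight = 1315/4281.3185 = 0.3071; after-tax cost = 7.6% × (1 − 0%) = 7.6000%.
WACC = 0.5589 × 18.6258% + 0.1339 × 7.4803% + 0.3071 × 7.6000% = 13.7465%.

13.75%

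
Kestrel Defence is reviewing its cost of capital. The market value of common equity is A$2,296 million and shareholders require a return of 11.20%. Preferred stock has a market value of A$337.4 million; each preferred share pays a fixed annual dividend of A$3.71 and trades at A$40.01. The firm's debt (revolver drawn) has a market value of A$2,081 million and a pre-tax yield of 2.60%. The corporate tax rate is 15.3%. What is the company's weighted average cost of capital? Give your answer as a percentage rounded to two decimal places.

7.09%

Cost of preferred: Rp = 3.71 / 40.01 = 9.2727%.
Total capital V = 2296 + 337.4 + 2081 = 4714.4.
Equity: weight = 2296/4714.4 = 0.4870; cost = 11.2%.
Preferred: weight = 337.4/4714.4 = 0.0716; cost = 9.2727%.
Revolver drawn: weight = 2081/4714.4 = 0.4414; after-tax cost = 2.6% × (1 − 15.3%) = 2.2022%.
WACC = 0.4870 × 11.2000% + 0.0716 × 9.2727% + 0.4414 × 2.2022% = 7.0903%.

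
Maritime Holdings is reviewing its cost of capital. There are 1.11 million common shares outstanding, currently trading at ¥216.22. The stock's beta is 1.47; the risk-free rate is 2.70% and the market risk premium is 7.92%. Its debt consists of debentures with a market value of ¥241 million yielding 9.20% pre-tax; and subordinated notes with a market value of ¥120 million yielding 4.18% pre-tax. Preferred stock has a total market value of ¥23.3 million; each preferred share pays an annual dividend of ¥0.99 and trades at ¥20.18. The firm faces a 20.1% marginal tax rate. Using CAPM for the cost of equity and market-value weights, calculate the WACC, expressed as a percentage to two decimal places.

9.18%

Cost of equity via CAPM: Re = 2.7% + 1.47 × 7.92% = 14.3424%.
Cost of preferred: Rp = 0.99 / 20.18 = 4.9058%.
Market value of equity E = 216.22 × 1.11m = 240.0042m.
Total capital V = 240.0042 + 23.3 + 241 + 120 = 624.3042.
Equity: weight = 240.0042/624.3042 = 0.3844; cost = 14.3424%.
Preferred: weight = 23.3/624.3042 = 0.0373; cost = 4.9058%.
Debentures: weight = 241/624.3042 = 0.3860; after-tax cost = 9.2% × (1 − 20.1%) = 7.3508%.
Subordinated notes: weight = 120/624.3042 = 0.1922; after-tax cost = 4.18% × (1 − 20.1%) = 3.3398%.
WACC = 0.3844 × 14.3424% + 0.0373 × 4.9058% + 0.3860 × 7.3508% + 0.1922 × 3.3398% = 9.1764%.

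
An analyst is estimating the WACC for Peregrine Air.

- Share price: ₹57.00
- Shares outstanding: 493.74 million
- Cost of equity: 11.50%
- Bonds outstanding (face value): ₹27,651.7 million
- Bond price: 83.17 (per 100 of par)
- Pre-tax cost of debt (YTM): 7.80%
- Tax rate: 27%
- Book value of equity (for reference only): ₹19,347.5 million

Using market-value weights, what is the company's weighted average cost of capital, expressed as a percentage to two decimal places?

8.89%

Market value of equity E = 57.0 × 493.74m = 28143.18m. Market value of debt D = 27651.7m × 83.17/100 = 22997.91889m.
Total capital V = 28143.18 + 22997.91889 = 51141.09889.
Equity: weight = 28143.18/51141.09889 = 0.5503; cost = 11.5%.
Bonds outstanding: weight = 22997.91889/51141.09889 = 0.4497; after-tax cost = 7.8% × (1 − 27%) = 5.6940%.
WACC = 0.5503 × 11.5000% + 0.4497 × 5.6940% = 8.8891%.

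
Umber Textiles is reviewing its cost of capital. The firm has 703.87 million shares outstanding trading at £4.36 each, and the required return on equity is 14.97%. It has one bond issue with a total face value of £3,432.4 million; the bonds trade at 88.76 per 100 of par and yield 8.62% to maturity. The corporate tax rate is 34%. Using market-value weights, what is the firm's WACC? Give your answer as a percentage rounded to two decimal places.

10.35%

Market value of equity E = 4.36 × 703.87m = 3068.8732m. Market value of debt D = 3432.4m × 88.76/100 = 3046.59824m.
Total capital V = 3068.8732 + 3046.59824 = 6115.47144.
Equity: weight = 3068.8732/6115.47144 = 0.5018; cost = 14.97%.
Bonds outstanding: weight = 3046.59824/6115.47144 = 0.4982; after-tax cost = 8.62% × (1 − 34%) = 5.6892%.
WACC = 0.5018 × 14.9700% + 0.4982 × 5.6892% = 10.3465%.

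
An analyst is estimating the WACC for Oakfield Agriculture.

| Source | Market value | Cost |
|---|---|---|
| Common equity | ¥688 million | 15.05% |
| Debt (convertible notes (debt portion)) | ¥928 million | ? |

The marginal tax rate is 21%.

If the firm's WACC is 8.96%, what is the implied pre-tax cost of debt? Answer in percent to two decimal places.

Total capital V = 688 + 928 = 1616.
Equity weight = 688/1616 = 0.4257.
Convertible notes (debt portion) weight = 928/1616 = 0.5743.
Equity contribution = 0.4257 × 15.05% = 6.4074%.
Remaining for debt = 8.96% − 6.4074% = 2.5526%.
Rd × (1 − 21%) × 0.5743 = 2.5526%  ⇒  Rd = 5.6266%.

5.63%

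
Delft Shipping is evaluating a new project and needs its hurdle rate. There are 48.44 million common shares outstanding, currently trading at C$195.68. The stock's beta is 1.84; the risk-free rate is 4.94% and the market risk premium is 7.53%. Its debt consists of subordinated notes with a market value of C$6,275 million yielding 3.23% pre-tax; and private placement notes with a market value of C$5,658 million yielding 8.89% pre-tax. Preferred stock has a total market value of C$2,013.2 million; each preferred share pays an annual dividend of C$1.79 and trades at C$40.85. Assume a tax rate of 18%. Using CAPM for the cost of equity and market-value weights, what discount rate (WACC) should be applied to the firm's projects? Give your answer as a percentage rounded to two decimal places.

10.45%

Cost of equity via CAPM: Re = 4.94% + 1.84 × 7.53% = 18.7952%.
Cost of preferred: Rp = 1.79 / 40.85 = 4.3819%.
Market value of equity E = 195.68 × 48.44m = 9478.7392m.
Total capital V = 9478.7392 + 2013.2 + 6275 + 5658 = 23424.9392.
Equity: weight = 9478.7392/23424.9392 = 0.4046; cost = 18.7952%.
Preferred: weight = 2013.2/23424.9392 = 0.0859; cost = 4.3819%.
Subordinated notes: weight = 6275/23424.9392 = 0.2679; after-tax cost = 3.23% × (1 − 18%) = 2.6486%.
Private placement notes: weight = 5658/23424.9392 = 0.2415; after-tax cost = 8.89% × (1 − 18%) = 7.2898%.
WACC = 0.4046 × 18.7952% + 0.0859 × 4.3819% + 0.2679 × 2.6486% + 0.2415 × 7.2898% = 10.4522%.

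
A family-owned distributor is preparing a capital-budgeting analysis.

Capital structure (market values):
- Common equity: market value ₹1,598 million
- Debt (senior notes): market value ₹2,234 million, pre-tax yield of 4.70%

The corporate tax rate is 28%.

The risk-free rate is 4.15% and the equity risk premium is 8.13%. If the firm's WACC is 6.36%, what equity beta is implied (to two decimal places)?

Total capital V = 1598 + 2234 = 3832.
Equity weight = 1598/3832 = 0.4170.
Senior notes weight = 2234/3832 = 0.5830.
Debt contribution = 0.5830 × 4.7% × (1 − 28%) = 1.9728%.
Required equity contribution = 6.36% − 1.9728% = 4.3872%  ⇒  Re = 10.5204%.
CAPM: 10.5204% = 4.15% + β × 8.13%  ⇒  β = 0.7836.

0.78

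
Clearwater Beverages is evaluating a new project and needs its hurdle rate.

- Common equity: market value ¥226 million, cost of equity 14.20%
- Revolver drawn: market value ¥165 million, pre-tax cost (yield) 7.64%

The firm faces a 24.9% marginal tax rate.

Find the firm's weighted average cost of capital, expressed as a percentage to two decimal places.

10.63%

Total capital V = 226 + 165 = 391.
Equity: weight = 226/391 = 0.5780; cost = 14.2%.
Revolver drawn: weight = 165/391 = 0.4220; after-tax cost = 7.64% × (1 − 24.9%) = 5.7376%.
WACC = 0.5780 × 14.2000% + 0.4220 × 5.7376% = 10.6289%.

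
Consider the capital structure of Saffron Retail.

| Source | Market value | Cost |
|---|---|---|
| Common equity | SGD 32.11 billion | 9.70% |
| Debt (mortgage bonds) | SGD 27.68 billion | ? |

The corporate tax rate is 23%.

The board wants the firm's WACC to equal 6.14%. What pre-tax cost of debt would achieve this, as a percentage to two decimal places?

Total capital V = 32.11 + 27.68 = 59.79.
Equity weight = 32.11/59.79 = 0.5370.
Mortgage bonds weight = 27.68/59.79 = 0.4630.
Equity contribution = 0.5370 × 9.7% = 5.2093%.
Remaining for debt = 6.14% − 5.2093% = 0.9307%.
Rd × (1 − 23%) × 0.4630 = 0.9307%  ⇒  Rd = 2.6107%.

2.61%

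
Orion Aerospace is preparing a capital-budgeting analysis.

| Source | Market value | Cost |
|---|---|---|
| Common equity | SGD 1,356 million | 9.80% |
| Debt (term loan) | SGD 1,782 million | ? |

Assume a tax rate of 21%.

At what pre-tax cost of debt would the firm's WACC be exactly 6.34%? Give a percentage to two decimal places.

4.69%

Total capital V = 1356 + 1782 = 3138.
Equity weight = 1356/3138 = 0.4321.
Term loan weight = 1782/3138 = 0.5679.
Equity contribution = 0.4321 × 9.8% = 4.2348%.
Remaining for debt = 6.34% − 4.2348% = 2.1052%.
Rd × (1 − 21%) × 0.5679 = 2.1052%  ⇒  Rd = 4.6926%.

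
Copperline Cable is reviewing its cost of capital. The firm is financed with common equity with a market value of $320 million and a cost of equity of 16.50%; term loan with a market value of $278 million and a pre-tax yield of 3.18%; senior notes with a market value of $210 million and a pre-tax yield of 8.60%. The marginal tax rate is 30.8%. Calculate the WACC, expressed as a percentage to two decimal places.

Total capital V = 320 + 278 + 210 = 808.
Equity: weight = 320/808 = 0.3960; cost = 16.5%.
Term loan: weight = 278/808 = 0.3441; after-tax cost = 3.18% × (1 − 30.8%) = 2.2006%.
Senior notes: weight = 210/808 = 0.2599; after-tax cost = 8.6% × (1 − 30.8%) = 5.9512%.
WACC = 0.3960 × 16.5000% + 0.3441 × 2.2006% + 0.2599 × 5.9512% = 8.8385%.

8.84%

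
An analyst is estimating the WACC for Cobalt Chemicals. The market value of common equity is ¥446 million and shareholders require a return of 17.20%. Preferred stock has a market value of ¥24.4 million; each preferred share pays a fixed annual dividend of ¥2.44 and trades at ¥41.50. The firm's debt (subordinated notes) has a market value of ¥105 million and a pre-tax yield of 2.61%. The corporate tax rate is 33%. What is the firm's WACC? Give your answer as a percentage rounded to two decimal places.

Cost of preferred: Rp = 2.44 / 41.5 = 5.8795%.
Total capital V = 446 + 24.4 + 105 = 575.4.
Equity: weight = 446/575.4 = 0.7751; cost = 17.2%.
Preferred: weight = 24.4/575.4 = 0.0424; cost = 5.8795%.
Subordinated notes: weight = 105/575.4 = 0.1825; after-tax cost = 2.61% × (1 − 33%) = 1.7487%.
WACC = 0.7751 × 17.2000% + 0.0424 × 5.8795% + 0.1825 × 1.7487% = 13.9004%.

13.90%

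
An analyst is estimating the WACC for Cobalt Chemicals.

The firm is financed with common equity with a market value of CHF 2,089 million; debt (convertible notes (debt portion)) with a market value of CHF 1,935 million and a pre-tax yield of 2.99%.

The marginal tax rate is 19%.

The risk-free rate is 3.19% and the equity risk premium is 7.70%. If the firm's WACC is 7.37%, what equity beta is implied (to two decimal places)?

1.14

Total capital V = 2089 + 1935 = 4024.
Equity weight = 2089/4024 = 0.5191.
Convertible notes (debt portion) weight = 1935/4024 = 0.4809.
Debt contribution = 0.4809 × 2.99% × (1 − 19%) = 1.1646%.
Required equity contribution = 7.37% − 1.1646% = 6.2054%  ⇒  Re = 11.9533%.
CAPM: 11.9533% = 3.19% + β × 7.7%  ⇒  β = 1.1381.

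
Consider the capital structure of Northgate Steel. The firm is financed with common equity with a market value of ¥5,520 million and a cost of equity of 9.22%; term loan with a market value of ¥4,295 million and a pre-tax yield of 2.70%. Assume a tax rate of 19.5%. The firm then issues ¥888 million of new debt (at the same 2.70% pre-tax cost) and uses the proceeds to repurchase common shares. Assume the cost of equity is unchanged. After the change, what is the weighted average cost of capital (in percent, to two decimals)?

5.50%

After the change:
Total capital V = 4632 + 5183 = 9815.
Equity: weight = 4632/9815 = 0.4719; cost = 9.22%.
Term loan: weight = 5183/9815 = 0.5281; after-tax cost = 2.7% × (1 − 19.5%) = 2.1735%.
WACC = 0.4719 × 9.2200% + 0.5281 × 2.1735% = 5.4990%.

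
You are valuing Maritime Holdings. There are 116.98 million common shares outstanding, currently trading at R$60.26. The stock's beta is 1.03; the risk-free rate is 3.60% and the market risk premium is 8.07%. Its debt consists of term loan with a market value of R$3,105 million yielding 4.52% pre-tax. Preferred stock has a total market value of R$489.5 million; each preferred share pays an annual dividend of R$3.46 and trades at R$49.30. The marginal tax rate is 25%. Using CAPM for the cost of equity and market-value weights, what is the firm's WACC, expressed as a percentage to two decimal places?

Cost of equity via CAPM: Re = 3.6% + 1.03 × 8.07% = 11.9121%.
Cost of preferred: Rp = 3.46 / 49.3 = 7.0183%.
Market value of equity E = 60.26 × 116.98m = 7049.2148m.
Total capital V = 7049.2148 + 489.5 + 3105 = 10643.7148.
Equity: weight = 7049.2148/10643.7148 = 0.6623; cost = 11.9121%.
Preferred: weight = 489.5/10643.7148 = 0.0460; cost = 7.0183%.
Term loan: weight = 3105/10643.7148 = 0.2917; after-tax cost = 4.52% × (1 − 25%) = 3.3900%.
WACC = 0.6623 × 11.9121% + 0.0460 × 7.0183% + 0.2917 × 3.3900% = 9.2010%.

9.20%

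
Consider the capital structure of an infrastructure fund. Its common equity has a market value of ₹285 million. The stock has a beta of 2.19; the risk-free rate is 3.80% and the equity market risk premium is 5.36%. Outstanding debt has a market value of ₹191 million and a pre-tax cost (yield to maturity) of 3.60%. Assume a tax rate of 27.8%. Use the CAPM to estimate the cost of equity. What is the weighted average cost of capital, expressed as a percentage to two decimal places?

10.35%

Cost of equity via CAPM: Re = 3.8% + 2.19 × 5.36% = 15.5384%.
Total capital V = 285 + 191 = 476.
Equity: weight = 285/476 = 0.5987; cost = 15.5384%.
Debt: weight = 191/476 = 0.4013; after-tax cost = 3.6% × (1 − 27.8%) = 2.5992%.
WACC = 0.5987 × 15.5384% + 0.4013 × 2.5992% = 10.3464%.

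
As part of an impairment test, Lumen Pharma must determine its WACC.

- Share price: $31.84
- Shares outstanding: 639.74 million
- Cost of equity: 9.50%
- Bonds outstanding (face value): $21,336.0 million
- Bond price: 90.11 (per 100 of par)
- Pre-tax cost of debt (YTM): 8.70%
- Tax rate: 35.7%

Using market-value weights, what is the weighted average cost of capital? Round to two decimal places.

7.60%

Market value of equity E = 31.84 × 639.74m = 20369.3216m. Market value of debt D = 21336m × 90.11/100 = 19225.8696m.
Total capital V = 20369.3216 + 19225.8696 = 39595.1912.
Equity: weight = 20369.3216/39595.1912 = 0.5144; cost = 9.5%.
Bonds outstanding: weight = 19225.8696/39595.1912 = 0.4856; after-tax cost = 8.7% × (1 − 35.7%) = 5.5941%.
WACC = 0.5144 × 9.5000% + 0.4856 × 5.5941% = 7.6034%.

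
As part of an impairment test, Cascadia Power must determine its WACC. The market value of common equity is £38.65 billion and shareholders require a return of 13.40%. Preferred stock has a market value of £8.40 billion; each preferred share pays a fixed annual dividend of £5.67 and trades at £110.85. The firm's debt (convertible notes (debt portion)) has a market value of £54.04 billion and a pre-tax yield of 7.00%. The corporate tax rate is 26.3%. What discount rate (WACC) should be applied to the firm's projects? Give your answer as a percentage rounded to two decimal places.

Cost of preferred: Rp = 5.67 / 110.85 = 5.1150%.
Total capital V = 38.65 + 8.4 + 54.04 = 101.09.
Equity: weight = 38.65/101.09 = 0.3823; cost = 13.4%.
Preferred: weight = 8.4/101.09 = 0.0831; cost = 5.115%.
Convertible notes (debt portion): weight = 54.04/101.09 = 0.5346; after-tax cost = 7% × (1 − 26.3%) = 5.1590%.
WACC = 0.3823 × 13.4000% + 0.0831 × 5.1150% + 0.5346 × 5.1590% = 8.3061%.

8.31%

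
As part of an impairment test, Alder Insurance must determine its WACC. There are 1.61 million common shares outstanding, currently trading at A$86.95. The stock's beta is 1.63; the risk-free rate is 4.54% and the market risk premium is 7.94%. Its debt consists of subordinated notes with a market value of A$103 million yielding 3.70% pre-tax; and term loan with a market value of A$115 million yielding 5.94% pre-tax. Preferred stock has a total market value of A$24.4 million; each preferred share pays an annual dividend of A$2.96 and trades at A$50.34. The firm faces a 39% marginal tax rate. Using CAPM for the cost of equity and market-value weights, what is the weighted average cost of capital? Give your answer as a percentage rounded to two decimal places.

8.47%

Cost of equity via CAPM: Re = 4.54% + 1.63 × 7.94% = 17.4822%.
Cost of preferred: Rp = 2.96 / 50.34 = 5.8800%.
Market value of equity E = 86.95 × 1.61m = 139.9895m.
Total capital V = 139.9895 + 24.4 + 103 + 115 = 382.3895.
Equity: weight = 139.9895/382.3895 = 0.3661; cost = 17.4822%.
Preferred: weight = 24.4/382.3895 = 0.0638; cost = 5.88%.
Subordinated notes: weight = 103/382.3895 = 0.2694; after-tax cost = 3.7% × (1 − 39%) = 2.2570%.
Term loan: weight = 115/382.3895 = 0.3007; after-tax cost = 5.94% × (1 − 39%) = 3.6234%.
WACC = 0.3661 × 17.4822% + 0.0638 × 5.8800% + 0.2694 × 2.2570% + 0.3007 × 3.6234% = 8.4729%.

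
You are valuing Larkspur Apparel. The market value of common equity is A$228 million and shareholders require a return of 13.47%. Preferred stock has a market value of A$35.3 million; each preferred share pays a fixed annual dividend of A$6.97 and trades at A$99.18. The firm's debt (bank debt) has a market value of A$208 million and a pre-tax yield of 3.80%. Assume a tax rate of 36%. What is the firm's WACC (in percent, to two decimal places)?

8.12%

Cost of preferred: Rp = 6.97 / 99.18 = 7.0276%.
Total capital V = 228 + 35.3 + 208 = 471.3.
Equity: weight = 228/471.3 = 0.4838; cost = 13.47%.
Preferred: weight = 35.3/471.3 = 0.0749; cost = 7.0276%.
Bank debt: weight = 208/471.3 = 0.4413; after-tax cost = 3.8% × (1 − 36%) = 2.4320%.
WACC = 0.4838 × 13.4700% + 0.0749 × 7.0276% + 0.4413 × 2.4320% = 8.1160%.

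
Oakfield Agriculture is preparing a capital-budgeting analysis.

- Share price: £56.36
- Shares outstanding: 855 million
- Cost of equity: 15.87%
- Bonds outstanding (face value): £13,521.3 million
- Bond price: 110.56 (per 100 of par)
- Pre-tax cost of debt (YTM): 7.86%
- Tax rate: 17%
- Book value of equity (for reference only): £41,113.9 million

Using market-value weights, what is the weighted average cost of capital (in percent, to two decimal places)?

13.66%

Market value of equity E = 56.36 × 855m = 48187.8m. Market value of debt D = 13521.3m × 110.56/100 = 14949.14928m.
Total capital V = 48187.8 + 14949.14928 = 63136.94928.
Equity: weight = 48187.8/63136.94928 = 0.7632; cost = 15.87%.
Bonds outstanding: weight = 14949.14928/63136.94928 = 0.2368; after-tax cost = 7.86% × (1 − 17%) = 6.5238%.
WACC = 0.7632 × 15.8700% + 0.2368 × 6.5238% = 13.6571%.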